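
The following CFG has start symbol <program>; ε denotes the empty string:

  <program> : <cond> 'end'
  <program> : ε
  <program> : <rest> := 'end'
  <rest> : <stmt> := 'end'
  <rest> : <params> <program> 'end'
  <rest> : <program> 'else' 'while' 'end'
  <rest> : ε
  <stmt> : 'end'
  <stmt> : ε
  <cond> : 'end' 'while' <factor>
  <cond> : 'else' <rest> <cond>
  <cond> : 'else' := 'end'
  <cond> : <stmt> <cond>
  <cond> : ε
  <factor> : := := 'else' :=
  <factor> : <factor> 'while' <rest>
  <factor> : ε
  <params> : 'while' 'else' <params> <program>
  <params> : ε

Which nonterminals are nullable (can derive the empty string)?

{ <cond>, <factor>, <params>, <program>, <rest>, <stmt> }

Directly nullable (have an ε-production): <program>, <rest>, <stmt>, <cond>, <factor>, <params>.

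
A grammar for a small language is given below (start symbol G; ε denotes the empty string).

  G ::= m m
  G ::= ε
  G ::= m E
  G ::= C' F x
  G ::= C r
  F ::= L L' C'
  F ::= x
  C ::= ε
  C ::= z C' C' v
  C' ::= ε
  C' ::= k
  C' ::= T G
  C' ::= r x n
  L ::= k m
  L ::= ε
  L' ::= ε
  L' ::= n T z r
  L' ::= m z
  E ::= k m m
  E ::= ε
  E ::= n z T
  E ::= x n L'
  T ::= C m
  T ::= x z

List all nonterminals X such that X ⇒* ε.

Directly nullable (have an ε-production): G, C, C', L, L', E.
F ::= L L' C' with every symbol nullable, so F is nullable.
No other nonterminal has a production whose RHS symbols are all nullable.

{ C, C', E, F, G, L, L' }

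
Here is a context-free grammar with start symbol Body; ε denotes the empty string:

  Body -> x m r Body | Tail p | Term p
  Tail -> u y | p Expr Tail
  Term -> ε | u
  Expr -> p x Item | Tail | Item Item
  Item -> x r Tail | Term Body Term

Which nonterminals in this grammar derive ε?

{ Term }

Directly nullable (have an ε-production): Term.
No other nonterminal has a production whose RHS symbols are all nullable.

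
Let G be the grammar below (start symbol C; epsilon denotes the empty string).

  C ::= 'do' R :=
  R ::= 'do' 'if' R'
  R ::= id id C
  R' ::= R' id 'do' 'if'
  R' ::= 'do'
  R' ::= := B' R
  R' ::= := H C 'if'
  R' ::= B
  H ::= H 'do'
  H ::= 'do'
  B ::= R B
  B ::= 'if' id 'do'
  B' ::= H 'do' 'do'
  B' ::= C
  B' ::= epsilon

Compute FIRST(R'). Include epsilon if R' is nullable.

{ 'do', 'if', :=, id }

From R' ::= R' id 'do' 'if': add FIRST(R') = { 'do', 'if', :=, id }.
R' ::= 'do' contributes {'do'}.
R' ::= := B' R contributes {:=}.
R' ::= := H C 'if' contributes {:=}.
From R' ::= B: add FIRST(B) = { 'do', 'if', id }.
Union: FIRST(R') = { 'do', 'if', :=, id }.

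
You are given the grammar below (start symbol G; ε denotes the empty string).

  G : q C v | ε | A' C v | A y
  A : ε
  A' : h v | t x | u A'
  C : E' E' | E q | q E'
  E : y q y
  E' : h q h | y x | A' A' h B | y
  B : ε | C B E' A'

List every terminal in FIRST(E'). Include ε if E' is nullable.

E' : h q h contributes {h}.
E' : y x contributes {y}.
From E' : A' A' h B: add FIRST(A') = { h, t, u }.
E' : y contributes {y}.
Union: FIRST(E') = { h, t, u, y }.

{ h, t, u, y }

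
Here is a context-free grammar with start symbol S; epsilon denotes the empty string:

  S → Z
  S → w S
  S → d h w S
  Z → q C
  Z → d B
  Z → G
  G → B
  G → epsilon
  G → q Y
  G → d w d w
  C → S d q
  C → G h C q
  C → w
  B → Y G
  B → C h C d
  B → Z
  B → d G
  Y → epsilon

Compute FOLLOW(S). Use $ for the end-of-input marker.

{ $, d }

S is the start symbol, so $ ∈ FOLLOW(S).
In S → w S: S is at the end, add FOLLOW(S) = { $, d }.
In S → d h w S: S is at the end, add FOLLOW(S) = { $, d }.
In C → S d q: add FIRST(d q) = { d }.
Union: FOLLOW(S) = { $, d }.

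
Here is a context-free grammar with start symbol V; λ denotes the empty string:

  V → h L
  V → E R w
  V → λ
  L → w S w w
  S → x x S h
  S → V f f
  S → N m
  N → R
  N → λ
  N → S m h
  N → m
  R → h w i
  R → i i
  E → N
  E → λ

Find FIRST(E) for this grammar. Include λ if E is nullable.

From E → N: add FIRST(N) = { f, h, i, m, x, λ } (including λ since N is nullable).
E → λ contributes λ.
Union: FIRST(E) = { f, h, i, m, x, λ }.

{ f, h, i, m, x, λ }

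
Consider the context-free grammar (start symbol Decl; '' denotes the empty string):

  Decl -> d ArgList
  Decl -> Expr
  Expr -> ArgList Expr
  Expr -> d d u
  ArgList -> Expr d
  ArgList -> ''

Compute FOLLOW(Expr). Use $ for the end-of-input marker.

In Decl -> Expr: Expr is at the end, add FOLLOW(Decl) = { $ }.
In Expr -> ArgList Expr: Expr is at the end, add FOLLOW(Expr) = { $, d }.
In ArgList -> Expr d: add FIRST(d) = { d }.
Union: FOLLOW(Expr) = { $, d }.

{ $, d }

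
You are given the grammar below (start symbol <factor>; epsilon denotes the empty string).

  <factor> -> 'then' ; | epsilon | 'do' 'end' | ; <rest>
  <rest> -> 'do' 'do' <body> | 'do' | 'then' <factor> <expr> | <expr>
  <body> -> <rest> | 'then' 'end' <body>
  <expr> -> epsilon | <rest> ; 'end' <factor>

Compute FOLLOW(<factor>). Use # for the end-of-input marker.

{ #, 'do', 'then', ; }

<factor> is the start symbol, so # ∈ FOLLOW(<factor>).
In <rest> -> 'then' <factor> <expr>: add FIRST(<expr>)\{epsilon} = { 'do', 'then', ; }.
  Since <expr> is nullable, also add FOLLOW(<rest>) = { #, 'do', 'then', ; }.
In <expr> -> <rest> ; 'end' <factor>: <factor> is at the end, add FOLLOW(<expr>) = { #, 'do', 'then', ; }.
Union: FOLLOW(<factor>) = { #, 'do', 'then', ; }.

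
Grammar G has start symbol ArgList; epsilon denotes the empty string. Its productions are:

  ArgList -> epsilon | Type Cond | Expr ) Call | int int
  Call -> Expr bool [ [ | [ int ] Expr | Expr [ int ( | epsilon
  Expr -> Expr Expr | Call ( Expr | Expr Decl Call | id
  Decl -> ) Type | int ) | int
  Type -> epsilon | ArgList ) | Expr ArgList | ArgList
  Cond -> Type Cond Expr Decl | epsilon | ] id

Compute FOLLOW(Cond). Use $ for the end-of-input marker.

{ $, (, ), [, ], bool, id, int }

In ArgList -> Type Cond: Cond is at the end, add FOLLOW(ArgList) = { $, (, ), [, ], bool, id, int }.
In Cond -> Type Cond Expr Decl: add FIRST(Expr Decl) = { (, [, id }.
Union: FOLLOW(Cond) = { $, (, ), [, ], bool, id, int }.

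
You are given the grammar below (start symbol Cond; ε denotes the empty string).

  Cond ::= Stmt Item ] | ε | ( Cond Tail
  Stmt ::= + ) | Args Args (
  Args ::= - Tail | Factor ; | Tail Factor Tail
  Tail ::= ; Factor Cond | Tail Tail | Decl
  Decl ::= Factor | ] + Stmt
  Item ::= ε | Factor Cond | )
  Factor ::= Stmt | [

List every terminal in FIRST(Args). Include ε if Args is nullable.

{ +, -, ;, [, ] }

Args ::= - Tail contributes {-}.
From Args ::= Factor ;: add FIRST(Factor) = { +, -, ;, [, ] }.
From Args ::= Tail Factor Tail: add FIRST(Tail) = { +, -, ;, [, ] }.
Union: FIRST(Args) = { +, -, ;, [, ] }.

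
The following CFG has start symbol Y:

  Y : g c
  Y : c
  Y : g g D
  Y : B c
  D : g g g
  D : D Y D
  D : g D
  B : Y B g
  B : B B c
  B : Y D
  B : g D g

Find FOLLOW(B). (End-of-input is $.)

{ c, g }

In Y : B c: add FIRST(c) = { c }.
In B : Y B g: add FIRST(g) = { g }.
In B : B B c: add FIRST(B c) = { c, g }.
In B : B B c: add FIRST(c) = { c }.
Union: FOLLOW(B) = { c, g }.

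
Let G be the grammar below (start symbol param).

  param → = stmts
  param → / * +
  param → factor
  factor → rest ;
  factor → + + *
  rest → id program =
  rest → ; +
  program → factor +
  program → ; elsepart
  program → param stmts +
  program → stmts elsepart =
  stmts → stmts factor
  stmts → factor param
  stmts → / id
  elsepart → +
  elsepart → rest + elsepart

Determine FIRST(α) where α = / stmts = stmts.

{ / }

/ is a terminal; add {/} and stop.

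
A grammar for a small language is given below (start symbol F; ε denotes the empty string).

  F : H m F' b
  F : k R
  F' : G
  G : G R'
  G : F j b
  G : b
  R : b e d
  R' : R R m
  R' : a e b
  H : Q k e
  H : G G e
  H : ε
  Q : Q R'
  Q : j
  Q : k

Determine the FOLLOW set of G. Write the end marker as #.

In F' : G: G is at the end, add FOLLOW(F') = { b }.
In G : G R': add FIRST(R') = { a, b }.
In H : G G e: add FIRST(G e) = { b, j, k, m }.
In H : G G e: add FIRST(e) = { e }.
Union: FOLLOW(G) = { a, b, e, j, k, m }.

{ a, b, e, j, k, m }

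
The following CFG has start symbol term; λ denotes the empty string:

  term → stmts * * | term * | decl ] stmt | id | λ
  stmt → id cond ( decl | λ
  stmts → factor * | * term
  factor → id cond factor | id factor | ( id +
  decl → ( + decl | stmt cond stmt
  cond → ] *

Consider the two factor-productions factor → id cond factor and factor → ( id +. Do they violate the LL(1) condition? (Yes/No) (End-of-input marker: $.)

FIRST(id cond factor) = { id } and FIRST(( id +) = { ( }.
The FIRST sets are disjoint and neither alternative is nullable — no conflict.

No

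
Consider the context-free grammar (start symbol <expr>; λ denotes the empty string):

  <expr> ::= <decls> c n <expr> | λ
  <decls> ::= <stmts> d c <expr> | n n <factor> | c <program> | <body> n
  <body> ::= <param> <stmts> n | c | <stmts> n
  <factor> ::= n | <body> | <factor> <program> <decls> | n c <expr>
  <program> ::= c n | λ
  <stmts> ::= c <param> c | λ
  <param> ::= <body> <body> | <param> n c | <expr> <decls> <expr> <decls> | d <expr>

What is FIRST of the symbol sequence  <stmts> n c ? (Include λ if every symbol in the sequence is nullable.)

{ c, n }

Add FIRST(<stmts>)\{λ} = { c }; <stmts> is nullable, continue.
n is a terminal; add {n} and stop.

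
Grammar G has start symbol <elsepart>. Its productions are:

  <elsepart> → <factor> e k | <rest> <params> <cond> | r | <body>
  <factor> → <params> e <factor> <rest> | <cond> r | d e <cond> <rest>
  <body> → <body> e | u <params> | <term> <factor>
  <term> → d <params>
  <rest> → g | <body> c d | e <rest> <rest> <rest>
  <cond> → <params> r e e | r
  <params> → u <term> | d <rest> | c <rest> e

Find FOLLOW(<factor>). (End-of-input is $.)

In <elsepart> → <factor> e k: add FIRST(e k) = { e }.
In <factor> → <params> e <factor> <rest>: add FIRST(<rest>) = { d, e, g, u }.
In <body> → <term> <factor>: <factor> is at the end, add FOLLOW(<body>) = { $, c, e }.
Union: FOLLOW(<factor>) = { $, c, d, e, g, u }.

{ $, c, d, e, g, u }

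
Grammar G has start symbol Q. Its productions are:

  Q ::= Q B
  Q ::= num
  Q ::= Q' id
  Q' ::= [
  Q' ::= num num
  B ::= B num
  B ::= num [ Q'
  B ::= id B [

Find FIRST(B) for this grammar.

{ id, num }

From B ::= B num: add FIRST(B) = { id, num }.
B ::= num [ Q' contributes {num}.
B ::= id B [ contributes {id}.
Union: FIRST(B) = { id, num }.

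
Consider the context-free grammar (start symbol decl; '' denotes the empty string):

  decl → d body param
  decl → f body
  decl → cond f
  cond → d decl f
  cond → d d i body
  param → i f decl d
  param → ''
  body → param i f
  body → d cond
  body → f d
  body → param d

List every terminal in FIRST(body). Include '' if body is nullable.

From body → param i f: param nullable, take FIRST(param) ∪ {i} = { i }.
body → d cond contributes {d}.
body → f d contributes {f}.
From body → param d: param nullable, take FIRST(param) ∪ {d} = { d, i }.
Union: FIRST(body) = { d, f, i }.

{ d, f, i }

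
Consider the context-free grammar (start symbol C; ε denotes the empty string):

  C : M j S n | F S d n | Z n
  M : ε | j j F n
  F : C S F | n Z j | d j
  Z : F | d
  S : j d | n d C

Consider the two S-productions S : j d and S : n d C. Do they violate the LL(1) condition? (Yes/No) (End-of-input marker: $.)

No

FIRST(j d) = { j } and FIRST(n d C) = { n }.
The FIRST sets are disjoint and neither alternative is nullable — no conflict.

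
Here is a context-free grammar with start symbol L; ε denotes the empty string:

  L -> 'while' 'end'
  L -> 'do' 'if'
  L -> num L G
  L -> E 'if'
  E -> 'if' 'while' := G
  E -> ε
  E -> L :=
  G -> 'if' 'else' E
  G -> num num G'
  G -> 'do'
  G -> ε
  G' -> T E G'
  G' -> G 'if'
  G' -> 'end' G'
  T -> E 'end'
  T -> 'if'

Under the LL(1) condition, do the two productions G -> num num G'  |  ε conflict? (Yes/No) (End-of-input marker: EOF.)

Yes

FIRST(num num G') = { num } and FIRST(ε) = { ε }.
The second alternative is nullable and FOLLOW(G) = { EOF, 'do', 'end', 'if', 'while', :=, num } shares num with FIRST of the first — conflict.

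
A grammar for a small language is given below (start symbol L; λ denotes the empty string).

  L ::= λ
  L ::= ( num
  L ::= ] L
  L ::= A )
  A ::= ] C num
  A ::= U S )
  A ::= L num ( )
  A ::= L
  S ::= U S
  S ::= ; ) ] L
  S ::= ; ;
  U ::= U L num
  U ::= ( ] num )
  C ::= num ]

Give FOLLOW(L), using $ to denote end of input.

L is the start symbol, so $ ∈ FOLLOW(L).
In L ::= ] L: L is at the end, add FOLLOW(L) = { $, ), num }.
In A ::= L num ( ): add FIRST(num ( )) = { num }.
In A ::= L: L is at the end, add FOLLOW(A) = { ) }.
In S ::= ; ) ] L: L is at the end, add FOLLOW(S) = { ) }.
In U ::= U L num: add FIRST(num) = { num }.
Union: FOLLOW(L) = { $, ), num }.

{ $, ), num }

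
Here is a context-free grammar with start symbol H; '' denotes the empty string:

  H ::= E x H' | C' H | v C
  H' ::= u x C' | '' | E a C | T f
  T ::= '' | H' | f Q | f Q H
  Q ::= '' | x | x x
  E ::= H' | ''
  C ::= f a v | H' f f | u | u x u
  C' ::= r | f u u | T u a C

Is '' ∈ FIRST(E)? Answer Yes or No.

Yes

E has an ''-production, so E ⇒ ''.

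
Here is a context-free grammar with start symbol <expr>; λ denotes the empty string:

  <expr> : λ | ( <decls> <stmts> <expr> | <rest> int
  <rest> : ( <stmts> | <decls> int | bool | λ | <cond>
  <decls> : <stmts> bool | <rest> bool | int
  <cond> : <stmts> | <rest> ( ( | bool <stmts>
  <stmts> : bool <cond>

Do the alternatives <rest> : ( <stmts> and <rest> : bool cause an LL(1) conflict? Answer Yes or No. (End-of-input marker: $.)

No

FIRST(( <stmts>) = { ( } and FIRST(bool) = { bool }.
The FIRST sets are disjoint and neither alternative is nullable — no conflict.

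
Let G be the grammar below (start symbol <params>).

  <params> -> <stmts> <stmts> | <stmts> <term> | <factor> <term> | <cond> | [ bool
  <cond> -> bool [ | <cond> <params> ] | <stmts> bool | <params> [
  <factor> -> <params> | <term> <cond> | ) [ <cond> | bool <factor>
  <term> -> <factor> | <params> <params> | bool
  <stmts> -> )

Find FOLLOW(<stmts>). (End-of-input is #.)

In <params> -> <stmts> <stmts>: add FIRST(<stmts>) = { ) }.
In <params> -> <stmts> <stmts>: <stmts> is at the end, add FOLLOW(<params>) = { #, ), [, ], bool }.
In <params> -> <stmts> <term>: add FIRST(<term>) = { ), [, bool }.
In <cond> -> <stmts> bool: add FIRST(bool) = { bool }.
Union: FOLLOW(<stmts>) = { #, ), [, ], bool }.

{ #, ), [, ], bool }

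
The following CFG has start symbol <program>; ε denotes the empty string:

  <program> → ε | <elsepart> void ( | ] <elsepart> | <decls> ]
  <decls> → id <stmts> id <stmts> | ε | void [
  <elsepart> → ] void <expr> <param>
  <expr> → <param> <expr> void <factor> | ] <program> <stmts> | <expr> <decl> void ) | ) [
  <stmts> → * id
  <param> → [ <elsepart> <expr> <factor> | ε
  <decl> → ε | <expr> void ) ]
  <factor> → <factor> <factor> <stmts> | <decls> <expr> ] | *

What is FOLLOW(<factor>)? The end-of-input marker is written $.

{ $, ), *, [, ], id, void }

In <expr> → <param> <expr> void <factor>: <factor> is at the end, add FOLLOW(<expr>) = { $, ), *, [, ], id, void }.
In <param> → [ <elsepart> <expr> <factor>: <factor> is at the end, add FOLLOW(<param>) = { $, ), *, [, ], void }.
In <factor> → <factor> <factor> <stmts>: add FIRST(<factor> <stmts>) = { ), *, [, ], id, void }.
In <factor> → <factor> <factor> <stmts>: add FIRST(<stmts>) = { * }.
Union: FOLLOW(<factor>) = { $, ), *, [, ], id, void }.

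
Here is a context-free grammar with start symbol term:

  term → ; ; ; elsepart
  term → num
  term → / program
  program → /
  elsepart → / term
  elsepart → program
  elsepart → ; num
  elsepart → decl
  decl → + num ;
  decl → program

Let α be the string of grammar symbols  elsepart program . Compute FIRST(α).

{ +, /, ; }

Add FIRST(elsepart) = { +, /, ; }; elsepart is not nullable, stop.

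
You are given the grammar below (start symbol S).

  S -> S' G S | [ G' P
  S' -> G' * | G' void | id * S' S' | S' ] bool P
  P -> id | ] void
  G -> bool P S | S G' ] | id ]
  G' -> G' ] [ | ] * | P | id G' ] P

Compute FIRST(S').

From S' -> G' *: add FIRST(G') = { ], id }.
From S' -> G' void: add FIRST(G') = { ], id }.
S' -> id * S' S' contributes {id}.
From S' -> S' ] bool P: add FIRST(S') = { ], id }.
Union: FIRST(S') = { ], id }.

{ ], id }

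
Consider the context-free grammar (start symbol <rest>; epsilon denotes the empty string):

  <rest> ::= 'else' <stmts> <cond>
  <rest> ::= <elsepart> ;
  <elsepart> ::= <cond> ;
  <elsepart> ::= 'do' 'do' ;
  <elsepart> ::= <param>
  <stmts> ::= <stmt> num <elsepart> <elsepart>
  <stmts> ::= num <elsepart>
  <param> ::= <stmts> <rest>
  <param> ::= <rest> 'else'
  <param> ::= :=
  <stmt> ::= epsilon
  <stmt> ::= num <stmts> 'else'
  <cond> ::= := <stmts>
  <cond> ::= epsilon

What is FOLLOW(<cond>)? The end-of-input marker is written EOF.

In <rest> ::= 'else' <stmts> <cond>: <cond> is at the end, add FOLLOW(<rest>) = { EOF, 'do', 'else', :=, ;, num }.
In <elsepart> ::= <cond> ;: add FIRST(;) = { ; }.
Union: FOLLOW(<cond>) = { EOF, 'do', 'else', :=, ;, num }.

{ EOF, 'do', 'else', :=, ;, num }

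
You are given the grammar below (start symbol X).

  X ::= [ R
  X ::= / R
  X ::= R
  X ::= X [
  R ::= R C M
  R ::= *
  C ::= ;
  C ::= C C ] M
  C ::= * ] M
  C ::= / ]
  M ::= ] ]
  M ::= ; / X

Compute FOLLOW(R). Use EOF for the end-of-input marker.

In X ::= [ R: R is at the end, add FOLLOW(X) = { EOF, *, /, ;, [, ] }.
In X ::= / R: R is at the end, add FOLLOW(X) = { EOF, *, /, ;, [, ] }.
In X ::= R: R is at the end, add FOLLOW(X) = { EOF, *, /, ;, [, ] }.
In R ::= R C M: add FIRST(C M) = { *, /, ; }.
Union: FOLLOW(R) = { EOF, *, /, ;, [, ] }.

{ EOF, *, /, ;, [, ] }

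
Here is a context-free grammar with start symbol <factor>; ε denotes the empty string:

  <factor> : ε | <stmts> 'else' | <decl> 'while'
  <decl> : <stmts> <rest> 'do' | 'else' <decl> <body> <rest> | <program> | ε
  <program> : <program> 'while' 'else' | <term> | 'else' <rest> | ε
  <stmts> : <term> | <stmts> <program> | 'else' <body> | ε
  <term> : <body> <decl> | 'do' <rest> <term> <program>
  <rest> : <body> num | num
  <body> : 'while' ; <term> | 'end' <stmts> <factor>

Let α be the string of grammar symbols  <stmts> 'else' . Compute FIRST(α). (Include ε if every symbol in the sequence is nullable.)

{ 'do', 'else', 'end', 'while' }

Add FIRST(<stmts>)\{ε} = { 'do', 'else', 'end', 'while' }; <stmts> is nullable, continue.
'else' is a terminal; add {'else'} and stop.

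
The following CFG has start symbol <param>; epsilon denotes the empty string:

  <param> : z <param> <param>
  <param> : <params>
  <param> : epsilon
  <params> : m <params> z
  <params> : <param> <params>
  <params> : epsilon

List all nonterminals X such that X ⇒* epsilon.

Directly nullable (have an epsilon-production): <param>, <params>.

{ <param>, <params> }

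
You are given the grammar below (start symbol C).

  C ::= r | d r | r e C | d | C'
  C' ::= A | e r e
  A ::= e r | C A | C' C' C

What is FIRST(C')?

{ d, e, r }

From C' ::= A: add FIRST(A) = { d, e, r }.
C' ::= e r e contributes {e}.
Union: FIRST(C') = { d, e, r }.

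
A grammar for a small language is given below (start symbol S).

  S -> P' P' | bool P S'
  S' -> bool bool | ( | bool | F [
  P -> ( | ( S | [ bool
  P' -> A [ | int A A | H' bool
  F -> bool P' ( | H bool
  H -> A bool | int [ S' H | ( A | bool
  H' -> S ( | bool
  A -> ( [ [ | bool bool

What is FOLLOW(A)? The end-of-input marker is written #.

{ #, (, [, bool, int }

In P' -> A [: add FIRST([) = { [ }.
In P' -> int A A: add FIRST(A) = { (, bool }.
In P' -> int A A: A is at the end, add FOLLOW(P') = { #, (, bool, int }.
In H -> A bool: add FIRST(bool) = { bool }.
In H -> ( A: A is at the end, add FOLLOW(H) = { bool }.
Union: FOLLOW(A) = { #, (, [, bool, int }.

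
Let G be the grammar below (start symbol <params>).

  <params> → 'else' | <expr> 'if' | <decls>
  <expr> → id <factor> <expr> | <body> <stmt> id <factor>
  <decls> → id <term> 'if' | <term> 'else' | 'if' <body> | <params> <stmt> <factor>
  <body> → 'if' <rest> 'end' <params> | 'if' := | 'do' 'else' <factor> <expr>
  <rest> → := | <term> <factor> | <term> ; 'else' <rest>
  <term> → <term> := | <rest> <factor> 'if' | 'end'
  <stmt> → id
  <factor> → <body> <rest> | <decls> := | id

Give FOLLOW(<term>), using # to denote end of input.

{ 'do', 'else', 'end', 'if', :=, ;, id }

In <decls> → id <term> 'if': add FIRST('if') = { 'if' }.
In <decls> → <term> 'else': add FIRST('else') = { 'else' }.
In <rest> → <term> <factor>: add FIRST(<factor>) = { 'do', 'else', 'end', 'if', :=, id }.
In <rest> → <term> ; 'else' <rest>: add FIRST(; 'else' <rest>) = { ; }.
In <term> → <term> :=: add FIRST(:=) = { := }.
Union: FOLLOW(<term>) = { 'do', 'else', 'end', 'if', :=, ;, id }.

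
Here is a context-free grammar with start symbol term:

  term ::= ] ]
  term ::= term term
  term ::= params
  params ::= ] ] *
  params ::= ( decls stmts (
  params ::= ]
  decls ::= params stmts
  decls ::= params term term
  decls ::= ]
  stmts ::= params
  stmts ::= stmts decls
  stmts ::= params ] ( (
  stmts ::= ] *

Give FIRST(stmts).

{ (, ] }

From stmts ::= params: add FIRST(params) = { (, ] }.
From stmts ::= stmts decls: add FIRST(stmts) = { (, ] }.
From stmts ::= params ] ( (: add FIRST(params) = { (, ] }.
stmts ::= ] * contributes {]}.
Union: FIRST(stmts) = { (, ] }.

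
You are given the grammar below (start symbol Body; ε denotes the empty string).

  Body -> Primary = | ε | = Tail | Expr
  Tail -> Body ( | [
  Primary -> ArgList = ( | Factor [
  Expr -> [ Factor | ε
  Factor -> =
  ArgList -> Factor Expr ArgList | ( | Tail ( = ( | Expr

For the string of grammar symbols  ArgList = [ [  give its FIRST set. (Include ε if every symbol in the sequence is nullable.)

Add FIRST(ArgList)\{ε} = { (, =, [ }; ArgList is nullable, continue.
= is a terminal; add {=} and stop.

{ (, =, [ }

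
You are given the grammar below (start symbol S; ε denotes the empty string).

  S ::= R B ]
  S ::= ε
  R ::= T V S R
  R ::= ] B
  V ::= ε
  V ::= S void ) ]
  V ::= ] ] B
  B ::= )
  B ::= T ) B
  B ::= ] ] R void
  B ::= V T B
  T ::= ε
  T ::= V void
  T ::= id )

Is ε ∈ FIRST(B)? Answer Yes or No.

Nullable nonterminals: S, T, V.
No production of B has an RHS whose symbols are all nullable, so B is not nullable.

No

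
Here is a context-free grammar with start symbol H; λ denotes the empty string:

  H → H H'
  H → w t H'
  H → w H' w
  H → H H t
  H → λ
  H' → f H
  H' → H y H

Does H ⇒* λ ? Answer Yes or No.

H has an λ-production, so H ⇒ λ.

Yes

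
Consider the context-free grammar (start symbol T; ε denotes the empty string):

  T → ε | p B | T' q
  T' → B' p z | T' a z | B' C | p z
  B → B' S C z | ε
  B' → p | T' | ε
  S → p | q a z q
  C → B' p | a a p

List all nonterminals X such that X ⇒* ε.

{ B, B', T }

Directly nullable (have an ε-production): T, B, B'.
No other nonterminal has a production whose RHS symbols are all nullable.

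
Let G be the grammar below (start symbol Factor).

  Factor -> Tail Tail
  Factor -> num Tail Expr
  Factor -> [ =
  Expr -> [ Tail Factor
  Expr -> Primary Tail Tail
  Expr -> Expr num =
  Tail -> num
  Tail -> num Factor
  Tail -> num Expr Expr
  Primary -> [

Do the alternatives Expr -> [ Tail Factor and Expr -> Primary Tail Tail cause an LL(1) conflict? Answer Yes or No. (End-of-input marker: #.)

FIRST([ Tail Factor) = { [ } and FIRST(Primary Tail Tail) = { [ }.
Both contain [, so the two alternatives are not disjoint — LL(1) conflict.

Yes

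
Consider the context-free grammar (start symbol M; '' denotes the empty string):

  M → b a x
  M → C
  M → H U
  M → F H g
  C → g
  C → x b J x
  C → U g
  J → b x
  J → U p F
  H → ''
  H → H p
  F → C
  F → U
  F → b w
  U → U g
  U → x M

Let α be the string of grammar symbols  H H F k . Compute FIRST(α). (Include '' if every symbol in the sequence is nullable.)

Add FIRST(H)\{''} = { p }; H is nullable, continue.
Add FIRST(H)\{''} = { p }; H is nullable, continue.
Add FIRST(F) = { b, g, x }; F is not nullable, stop.

{ b, g, p, x }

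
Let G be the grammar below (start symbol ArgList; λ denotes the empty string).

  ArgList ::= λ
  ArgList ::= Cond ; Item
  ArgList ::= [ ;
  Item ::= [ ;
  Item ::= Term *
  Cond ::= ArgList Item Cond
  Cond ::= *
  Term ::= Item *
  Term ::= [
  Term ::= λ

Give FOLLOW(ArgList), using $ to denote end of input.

{ $, *, [ }

ArgList is the start symbol, so $ ∈ FOLLOW(ArgList).
In Cond ::= ArgList Item Cond: add FIRST(Item Cond) = { *, [ }.
Union: FOLLOW(ArgList) = { $, *, [ }.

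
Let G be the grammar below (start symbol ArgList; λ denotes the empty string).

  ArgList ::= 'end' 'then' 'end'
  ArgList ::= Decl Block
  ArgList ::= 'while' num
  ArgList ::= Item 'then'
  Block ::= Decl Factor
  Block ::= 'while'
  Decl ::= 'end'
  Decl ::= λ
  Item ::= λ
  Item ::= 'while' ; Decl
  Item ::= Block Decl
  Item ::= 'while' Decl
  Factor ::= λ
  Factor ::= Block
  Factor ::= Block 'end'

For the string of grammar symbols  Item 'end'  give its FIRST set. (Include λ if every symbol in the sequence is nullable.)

Add FIRST(Item)\{λ} = { 'end', 'while' }; Item is nullable, continue.
'end' is a terminal; add {'end'} and stop.

{ 'end', 'while' }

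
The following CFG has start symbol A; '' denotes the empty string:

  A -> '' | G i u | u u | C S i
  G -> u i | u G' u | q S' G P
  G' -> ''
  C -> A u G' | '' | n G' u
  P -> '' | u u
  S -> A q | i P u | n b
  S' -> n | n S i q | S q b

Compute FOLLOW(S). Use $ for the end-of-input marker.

{ i, q }

In A -> C S i: add FIRST(i) = { i }.
In S' -> n S i q: add FIRST(i q) = { i }.
In S' -> S q b: add FIRST(q b) = { q }.
Union: FOLLOW(S) = { i, q }.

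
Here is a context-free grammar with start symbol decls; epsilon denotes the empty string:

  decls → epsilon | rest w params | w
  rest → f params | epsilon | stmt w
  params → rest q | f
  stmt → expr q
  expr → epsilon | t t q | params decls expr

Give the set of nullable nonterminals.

{ decls, expr, rest }

Directly nullable (have an epsilon-production): decls, rest, expr.
No other nonterminal has a production whose RHS symbols are all nullable.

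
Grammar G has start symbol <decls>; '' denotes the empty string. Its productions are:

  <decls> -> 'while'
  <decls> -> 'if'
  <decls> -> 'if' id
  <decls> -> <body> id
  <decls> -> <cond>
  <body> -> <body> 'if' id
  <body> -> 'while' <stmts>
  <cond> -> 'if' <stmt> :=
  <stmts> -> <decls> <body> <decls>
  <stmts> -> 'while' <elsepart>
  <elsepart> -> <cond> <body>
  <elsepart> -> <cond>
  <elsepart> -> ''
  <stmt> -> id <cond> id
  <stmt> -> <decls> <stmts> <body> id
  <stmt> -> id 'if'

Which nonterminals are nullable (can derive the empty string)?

Directly nullable (have an ''-production): <elsepart>.
No other nonterminal has a production whose RHS symbols are all nullable.

{ <elsepart> }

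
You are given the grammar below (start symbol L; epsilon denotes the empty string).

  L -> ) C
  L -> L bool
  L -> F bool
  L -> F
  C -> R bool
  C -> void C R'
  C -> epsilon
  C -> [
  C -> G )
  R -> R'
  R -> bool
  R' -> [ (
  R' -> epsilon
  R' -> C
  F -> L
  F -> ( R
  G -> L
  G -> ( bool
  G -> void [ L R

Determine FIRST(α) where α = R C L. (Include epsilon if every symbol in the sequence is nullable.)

{ (, ), [, bool, void }

Add FIRST(R)\{epsilon} = { (, ), [, bool, void }; R is nullable, continue.
Add FIRST(C)\{epsilon} = { (, ), [, bool, void }; C is nullable, continue.
Add FIRST(L) = { (, ) }; L is not nullable, stop.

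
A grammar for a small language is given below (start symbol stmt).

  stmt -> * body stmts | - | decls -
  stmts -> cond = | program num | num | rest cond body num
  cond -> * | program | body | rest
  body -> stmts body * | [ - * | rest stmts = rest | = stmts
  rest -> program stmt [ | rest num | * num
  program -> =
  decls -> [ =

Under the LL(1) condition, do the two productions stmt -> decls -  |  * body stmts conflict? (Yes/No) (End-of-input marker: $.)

FIRST(decls -) = { [ } and FIRST(* body stmts) = { * }.
The FIRST sets are disjoint and neither alternative is nullable — no conflict.

No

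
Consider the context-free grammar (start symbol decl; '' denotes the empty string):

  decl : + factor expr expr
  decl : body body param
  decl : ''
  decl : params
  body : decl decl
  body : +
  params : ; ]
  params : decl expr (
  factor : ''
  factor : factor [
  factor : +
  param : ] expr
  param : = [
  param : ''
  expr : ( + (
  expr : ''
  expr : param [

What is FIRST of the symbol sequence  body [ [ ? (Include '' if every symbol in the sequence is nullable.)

{ (, +, ;, =, [, ] }

Add FIRST(body)\{''} = { (, +, ;, =, [, ] }; body is nullable, continue.
[ is a terminal; add {[} and stop.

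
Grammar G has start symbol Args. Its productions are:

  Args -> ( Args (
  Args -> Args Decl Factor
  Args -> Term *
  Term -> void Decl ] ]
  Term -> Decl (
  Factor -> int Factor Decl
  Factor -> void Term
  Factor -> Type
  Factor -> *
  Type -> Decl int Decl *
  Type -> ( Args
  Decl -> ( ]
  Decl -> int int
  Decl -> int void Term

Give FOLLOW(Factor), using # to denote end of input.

{ #, (, int }

In Args -> Args Decl Factor: Factor is at the end, add FOLLOW(Args) = { #, (, int }.
In Factor -> int Factor Decl: add FIRST(Decl) = { (, int }.
Union: FOLLOW(Factor) = { #, (, int }.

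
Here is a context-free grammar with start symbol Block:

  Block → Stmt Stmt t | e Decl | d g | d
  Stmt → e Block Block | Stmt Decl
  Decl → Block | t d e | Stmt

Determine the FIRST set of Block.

From Block → Stmt Stmt t: add FIRST(Stmt) = { e }.
Block → e Decl contributes {e}.
Block → d g contributes {d}.
Block → d contributes {d}.
Union: FIRST(Block) = { d, e }.

{ d, e }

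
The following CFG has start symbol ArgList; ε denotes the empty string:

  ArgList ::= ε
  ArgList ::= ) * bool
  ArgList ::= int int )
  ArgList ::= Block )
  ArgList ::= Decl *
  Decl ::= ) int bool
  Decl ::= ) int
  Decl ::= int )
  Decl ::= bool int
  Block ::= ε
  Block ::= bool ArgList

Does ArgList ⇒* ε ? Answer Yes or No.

Yes

ArgList has an ε-production, so ArgList ⇒ ε.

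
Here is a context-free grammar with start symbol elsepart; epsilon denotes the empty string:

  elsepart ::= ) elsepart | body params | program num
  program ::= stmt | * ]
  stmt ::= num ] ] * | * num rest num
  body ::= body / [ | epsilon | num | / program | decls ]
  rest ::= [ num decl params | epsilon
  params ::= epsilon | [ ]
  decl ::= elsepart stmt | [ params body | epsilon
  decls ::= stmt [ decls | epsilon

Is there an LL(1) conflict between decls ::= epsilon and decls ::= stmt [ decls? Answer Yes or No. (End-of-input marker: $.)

No

FIRST(epsilon) = { epsilon } and FIRST(stmt [ decls) = { *, num }.
The first is nullable but FOLLOW(decls) = { ] } is disjoint from FIRST of the second.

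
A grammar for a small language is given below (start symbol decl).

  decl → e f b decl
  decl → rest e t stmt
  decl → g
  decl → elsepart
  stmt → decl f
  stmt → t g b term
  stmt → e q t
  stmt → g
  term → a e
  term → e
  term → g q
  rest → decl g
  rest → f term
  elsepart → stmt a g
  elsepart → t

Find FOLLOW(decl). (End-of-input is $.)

decl is the start symbol, so $ ∈ FOLLOW(decl).
In decl → e f b decl: decl is at the end, add FOLLOW(decl) = { $, f, g }.
In stmt → decl f: add FIRST(f) = { f }.
In rest → decl g: add FIRST(g) = { g }.
Union: FOLLOW(decl) = { $, f, g }.

{ $, f, g }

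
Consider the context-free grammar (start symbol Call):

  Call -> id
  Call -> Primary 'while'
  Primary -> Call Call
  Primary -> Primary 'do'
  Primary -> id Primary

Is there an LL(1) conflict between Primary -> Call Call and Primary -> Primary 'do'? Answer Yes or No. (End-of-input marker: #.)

Yes

FIRST(Call Call) = { id } and FIRST(Primary 'do') = { id }.
Both contain id, so the two alternatives are not disjoint — LL(1) conflict.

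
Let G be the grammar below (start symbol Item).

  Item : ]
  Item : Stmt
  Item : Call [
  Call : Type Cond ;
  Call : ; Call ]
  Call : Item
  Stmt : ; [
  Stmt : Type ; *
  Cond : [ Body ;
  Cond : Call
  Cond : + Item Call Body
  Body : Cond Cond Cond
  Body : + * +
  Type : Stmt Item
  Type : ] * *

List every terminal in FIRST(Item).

{ ;, ] }

Item : ] contributes {]}.
From Item : Stmt: add FIRST(Stmt) = { ;, ] }.
From Item : Call [: add FIRST(Call) = { ;, ] }.
Union: FIRST(Item) = { ;, ] }.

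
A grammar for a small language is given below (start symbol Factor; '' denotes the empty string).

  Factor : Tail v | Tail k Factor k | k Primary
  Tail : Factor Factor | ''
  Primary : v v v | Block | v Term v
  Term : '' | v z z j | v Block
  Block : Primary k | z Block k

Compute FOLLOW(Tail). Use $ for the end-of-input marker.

In Factor : Tail v: add FIRST(v) = { v }.
In Factor : Tail k Factor k: add FIRST(k Factor k) = { k }.
Union: FOLLOW(Tail) = { k, v }.

{ k, v }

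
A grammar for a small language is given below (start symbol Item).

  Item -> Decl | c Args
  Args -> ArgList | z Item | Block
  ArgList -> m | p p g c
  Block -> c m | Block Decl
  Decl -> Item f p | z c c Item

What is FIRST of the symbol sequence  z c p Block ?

z is a terminal; add {z} and stop.

{ z }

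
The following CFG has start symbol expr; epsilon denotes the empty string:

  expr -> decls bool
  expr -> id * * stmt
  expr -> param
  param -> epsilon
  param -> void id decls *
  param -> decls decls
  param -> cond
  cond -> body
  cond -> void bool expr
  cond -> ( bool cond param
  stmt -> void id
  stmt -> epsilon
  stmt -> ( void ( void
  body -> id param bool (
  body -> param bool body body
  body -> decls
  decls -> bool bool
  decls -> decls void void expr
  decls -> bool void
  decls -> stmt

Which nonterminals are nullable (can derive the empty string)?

{ body, cond, decls, expr, param, stmt }

Directly nullable (have an epsilon-production): param, stmt.
cond -> body with every symbol nullable, so cond is nullable.
decls -> stmt with every symbol nullable, so decls is nullable.
body -> decls with every symbol nullable, so body is nullable.
expr -> param with every symbol nullable, so expr is nullable.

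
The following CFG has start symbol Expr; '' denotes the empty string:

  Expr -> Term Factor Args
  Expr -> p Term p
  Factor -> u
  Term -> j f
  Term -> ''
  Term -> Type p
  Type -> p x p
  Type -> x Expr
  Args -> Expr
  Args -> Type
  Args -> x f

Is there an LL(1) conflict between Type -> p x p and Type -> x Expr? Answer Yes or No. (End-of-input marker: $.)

FIRST(p x p) = { p } and FIRST(x Expr) = { x }.
The FIRST sets are disjoint and neither alternative is nullable — no conflict.

No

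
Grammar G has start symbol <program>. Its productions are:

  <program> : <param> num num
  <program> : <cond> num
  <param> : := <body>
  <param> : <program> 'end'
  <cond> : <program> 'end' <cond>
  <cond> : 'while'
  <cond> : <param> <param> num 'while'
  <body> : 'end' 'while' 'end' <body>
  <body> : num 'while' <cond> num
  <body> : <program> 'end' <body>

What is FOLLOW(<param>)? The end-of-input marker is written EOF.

{ 'while', :=, num }

In <program> : <param> num num: add FIRST(num num) = { num }.
In <cond> : <param> <param> num 'while': add FIRST(<param> num 'while') = { 'while', := }.
In <cond> : <param> <param> num 'while': add FIRST(num 'while') = { num }.
Union: FOLLOW(<param>) = { 'while', :=, num }.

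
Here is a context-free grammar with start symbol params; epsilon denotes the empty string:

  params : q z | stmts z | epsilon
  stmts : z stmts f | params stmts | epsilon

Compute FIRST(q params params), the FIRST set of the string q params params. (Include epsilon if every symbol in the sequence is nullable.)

{ q }

q is a terminal; add {q} and stop.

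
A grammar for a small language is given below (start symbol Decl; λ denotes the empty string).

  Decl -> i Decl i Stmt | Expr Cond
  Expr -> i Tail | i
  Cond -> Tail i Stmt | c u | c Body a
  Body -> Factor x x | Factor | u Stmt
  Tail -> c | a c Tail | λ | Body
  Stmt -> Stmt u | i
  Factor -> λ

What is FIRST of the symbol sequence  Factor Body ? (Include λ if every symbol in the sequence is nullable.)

{ u, x, λ }

Add FIRST(Factor)\{λ} = {  }; Factor is nullable, continue.
Add FIRST(Body)\{λ} = { u, x }; Body is nullable, continue.
Every symbol is nullable, so include λ.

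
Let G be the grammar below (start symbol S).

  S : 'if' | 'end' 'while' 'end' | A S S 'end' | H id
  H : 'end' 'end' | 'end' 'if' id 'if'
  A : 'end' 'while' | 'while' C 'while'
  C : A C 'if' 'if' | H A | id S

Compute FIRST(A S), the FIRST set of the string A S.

Add FIRST(A) = { 'end', 'while' }; A is not nullable, stop.

{ 'end', 'while' }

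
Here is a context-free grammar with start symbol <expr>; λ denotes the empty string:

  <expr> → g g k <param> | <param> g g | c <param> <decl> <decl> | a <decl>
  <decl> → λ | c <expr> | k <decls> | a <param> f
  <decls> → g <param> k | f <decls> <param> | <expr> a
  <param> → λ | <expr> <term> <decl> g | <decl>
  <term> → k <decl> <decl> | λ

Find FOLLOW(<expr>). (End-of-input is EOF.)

<expr> is the start symbol, so EOF ∈ FOLLOW(<expr>).
In <decl> → c <expr>: <expr> is at the end, add FOLLOW(<decl>) = { EOF, a, c, f, g, k }.
In <decls> → <expr> a: add FIRST(a) = { a }.
In <param> → <expr> <term> <decl> g: add FIRST(<term> <decl> g) = { a, c, g, k }.
Union: FOLLOW(<expr>) = { EOF, a, c, f, g, k }.

{ EOF, a, c, f, g, k }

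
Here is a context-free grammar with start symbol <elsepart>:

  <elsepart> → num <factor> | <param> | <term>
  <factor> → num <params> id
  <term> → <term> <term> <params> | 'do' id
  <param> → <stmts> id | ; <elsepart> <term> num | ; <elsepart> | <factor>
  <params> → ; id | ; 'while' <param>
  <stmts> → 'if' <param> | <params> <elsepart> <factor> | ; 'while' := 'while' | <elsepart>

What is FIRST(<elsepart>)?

<elsepart> → num <factor> contributes {num}.
From <elsepart> → <param>: add FIRST(<param>) = { 'do', 'if', ;, num }.
From <elsepart> → <term>: add FIRST(<term>) = { 'do' }.
Union: FIRST(<elsepart>) = { 'do', 'if', ;, num }.

{ 'do', 'if', ;, num }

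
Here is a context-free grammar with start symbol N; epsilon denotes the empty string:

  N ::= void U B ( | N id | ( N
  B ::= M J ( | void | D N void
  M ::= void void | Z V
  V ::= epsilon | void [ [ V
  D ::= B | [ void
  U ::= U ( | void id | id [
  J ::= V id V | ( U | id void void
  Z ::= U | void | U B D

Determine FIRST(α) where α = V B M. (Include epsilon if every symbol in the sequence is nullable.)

Add FIRST(V)\{epsilon} = { void }; V is nullable, continue.
Add FIRST(B) = { [, id, void }; B is not nullable, stop.

{ [, id, void }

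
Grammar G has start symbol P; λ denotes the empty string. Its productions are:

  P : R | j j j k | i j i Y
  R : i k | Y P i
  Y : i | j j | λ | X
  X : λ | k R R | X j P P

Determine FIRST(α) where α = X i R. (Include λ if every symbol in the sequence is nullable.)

Add FIRST(X)\{λ} = { j, k }; X is nullable, continue.
i is a terminal; add {i} and stop.

{ i, j, k }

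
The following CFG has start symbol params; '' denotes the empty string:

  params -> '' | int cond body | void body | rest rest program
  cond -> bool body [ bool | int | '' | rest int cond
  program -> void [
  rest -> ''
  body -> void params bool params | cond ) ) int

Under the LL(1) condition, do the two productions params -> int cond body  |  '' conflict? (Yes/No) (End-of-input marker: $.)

FIRST(int cond body) = { int } and FIRST('') = { '' }.
The second is nullable but FOLLOW(params) = { $, [, bool } is disjoint from FIRST of the first.

No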